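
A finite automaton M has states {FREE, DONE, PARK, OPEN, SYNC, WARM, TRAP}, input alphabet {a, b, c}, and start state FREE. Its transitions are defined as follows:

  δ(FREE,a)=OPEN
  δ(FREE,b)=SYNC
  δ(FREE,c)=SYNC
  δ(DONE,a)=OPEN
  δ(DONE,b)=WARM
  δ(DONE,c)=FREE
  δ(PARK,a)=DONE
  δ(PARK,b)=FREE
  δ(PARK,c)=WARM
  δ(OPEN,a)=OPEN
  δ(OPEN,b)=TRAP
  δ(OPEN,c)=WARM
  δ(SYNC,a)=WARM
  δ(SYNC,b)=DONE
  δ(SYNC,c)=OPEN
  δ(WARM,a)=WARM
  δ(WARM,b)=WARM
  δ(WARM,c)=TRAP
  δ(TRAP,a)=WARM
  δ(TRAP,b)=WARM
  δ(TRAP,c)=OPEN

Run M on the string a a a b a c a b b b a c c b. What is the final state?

TRAP

FREE → OPEN → OPEN → OPEN → TRAP → WARM → TRAP → WARM → WARM → WARM → WARM → WARM → TRAP → OPEN → TRAP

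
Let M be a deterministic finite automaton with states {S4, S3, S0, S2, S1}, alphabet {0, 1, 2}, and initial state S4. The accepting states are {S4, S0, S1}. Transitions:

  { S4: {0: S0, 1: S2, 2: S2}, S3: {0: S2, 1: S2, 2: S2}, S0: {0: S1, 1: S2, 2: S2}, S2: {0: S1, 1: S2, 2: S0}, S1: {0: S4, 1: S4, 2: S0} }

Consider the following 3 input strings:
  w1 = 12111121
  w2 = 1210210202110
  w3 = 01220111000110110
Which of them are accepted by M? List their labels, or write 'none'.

w2, w3

w1: S4 → S2 → S0 → S2 → S2 → S2 → S2 → S0 → S2  → end S2, rejected
w2: S4 → S2 → S0 → S2 → S1 → S0 → S2 → S1 → S0 → S1 → S0 → S2 → S2 → S1  → end S1, accepted
w3: S4 → S0 → S2 → S0 → S2 → S1 → S4 → S2 → S2 → S1 → S4 → S0 → S2 → S2 → S1 → S4 → S2 → S1  → end S1, accepted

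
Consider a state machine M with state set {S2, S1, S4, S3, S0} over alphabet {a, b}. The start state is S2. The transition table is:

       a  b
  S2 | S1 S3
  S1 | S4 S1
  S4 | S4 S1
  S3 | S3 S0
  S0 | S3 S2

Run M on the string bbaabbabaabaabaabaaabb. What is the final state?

start at S2
read 'b': S2 → S3
read 'b': S3 → S0
read 'a': S0 → S3
read 'a': S3 → S3
read 'b': S3 → S0
read 'b': S0 → S2
read 'a': S2 → S1
read 'b': S1 → S1
read 'a': S1 → S4
read 'a': S4 → S4
read 'b': S4 → S1
read 'a': S1 → S4
read 'a': S4 → S4
read 'b': S4 → S1
read 'a': S1 → S4
read 'a': S4 → S4
read 'b': S4 → S1
read 'a': S1 → S4
read 'a': S4 → S4
read 'a': S4 → S4
read 'b': S4 → S1
read 'b': S1 → S1

S1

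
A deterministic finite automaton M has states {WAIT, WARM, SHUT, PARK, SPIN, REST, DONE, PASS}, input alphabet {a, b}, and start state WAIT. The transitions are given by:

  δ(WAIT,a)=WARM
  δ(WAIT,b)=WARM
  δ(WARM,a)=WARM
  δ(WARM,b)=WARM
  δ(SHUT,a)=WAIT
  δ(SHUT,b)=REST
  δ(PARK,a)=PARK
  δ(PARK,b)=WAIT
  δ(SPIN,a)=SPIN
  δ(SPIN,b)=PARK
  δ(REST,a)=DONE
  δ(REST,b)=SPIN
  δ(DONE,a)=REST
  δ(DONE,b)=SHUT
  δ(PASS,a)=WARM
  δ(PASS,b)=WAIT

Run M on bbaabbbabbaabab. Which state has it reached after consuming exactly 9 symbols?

Trace: WAIT -b-> WARM -b-> WARM -a-> WARM -a-> WARM -b-> WARM -b-> WARM -b-> WARM -a-> WARM -b-> WARM
After 9 symbols: WARM.

WARM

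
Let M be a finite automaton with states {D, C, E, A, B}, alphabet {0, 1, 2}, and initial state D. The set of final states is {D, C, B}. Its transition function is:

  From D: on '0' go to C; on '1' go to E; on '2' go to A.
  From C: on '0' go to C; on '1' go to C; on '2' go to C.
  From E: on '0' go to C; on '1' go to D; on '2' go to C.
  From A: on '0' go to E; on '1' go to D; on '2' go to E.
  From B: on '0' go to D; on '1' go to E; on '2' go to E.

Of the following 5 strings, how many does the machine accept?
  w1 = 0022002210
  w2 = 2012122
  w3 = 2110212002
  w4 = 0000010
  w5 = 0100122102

w1: D → C → C → C → C → C → C → C → C → C → C  → end C, accepted
w2: D → A → E → D → A → D → A → E  → end E, rejected
w3: D → A → D → E → C → C → C → C → C → C → C  → end C, accepted
w4: D → C → C → C → C → C → C → C  → end C, accepted
w5: D → C → C → C → C → C → C → C → C → C → C  → end C, accepted

4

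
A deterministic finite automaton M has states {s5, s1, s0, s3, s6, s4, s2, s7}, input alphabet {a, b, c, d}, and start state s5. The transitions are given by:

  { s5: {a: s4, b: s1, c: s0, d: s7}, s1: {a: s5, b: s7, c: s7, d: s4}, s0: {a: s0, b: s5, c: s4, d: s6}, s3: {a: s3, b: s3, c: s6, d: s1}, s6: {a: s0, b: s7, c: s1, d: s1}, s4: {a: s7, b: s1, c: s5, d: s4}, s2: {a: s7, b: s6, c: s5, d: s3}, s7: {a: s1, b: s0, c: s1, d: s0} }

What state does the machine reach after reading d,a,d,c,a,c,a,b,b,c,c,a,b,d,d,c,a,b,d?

s4

s5 → s7 → s1 → s4 → s5 → s4 → s5 → s4 → s1 → s7 → s1 → s7 → s1 → s7 → s0 → s6 → s1 → s5 → s1 → s4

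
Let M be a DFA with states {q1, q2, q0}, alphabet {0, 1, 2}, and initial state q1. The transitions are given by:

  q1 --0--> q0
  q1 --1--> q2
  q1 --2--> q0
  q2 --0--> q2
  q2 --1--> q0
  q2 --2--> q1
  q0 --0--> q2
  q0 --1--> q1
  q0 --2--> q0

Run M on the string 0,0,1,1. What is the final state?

Trace: q1 -0-> q0 -0-> q2 -1-> q0 -1-> q1

q1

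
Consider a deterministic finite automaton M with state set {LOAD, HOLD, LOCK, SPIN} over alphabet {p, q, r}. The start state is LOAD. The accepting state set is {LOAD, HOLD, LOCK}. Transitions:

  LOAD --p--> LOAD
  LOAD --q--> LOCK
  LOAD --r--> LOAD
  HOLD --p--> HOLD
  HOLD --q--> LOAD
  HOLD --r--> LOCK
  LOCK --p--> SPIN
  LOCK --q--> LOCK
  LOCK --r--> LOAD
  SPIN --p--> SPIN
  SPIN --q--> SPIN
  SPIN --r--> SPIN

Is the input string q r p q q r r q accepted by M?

Yes

start at LOAD
read 'q': LOAD → LOCK
read 'r': LOCK → LOAD
read 'p': LOAD → LOAD
read 'q': LOAD → LOCK
read 'q': LOCK → LOCK
read 'r': LOCK → LOAD
read 'r': LOAD → LOAD
read 'q': LOAD → LOCK
End state LOCK is accepting.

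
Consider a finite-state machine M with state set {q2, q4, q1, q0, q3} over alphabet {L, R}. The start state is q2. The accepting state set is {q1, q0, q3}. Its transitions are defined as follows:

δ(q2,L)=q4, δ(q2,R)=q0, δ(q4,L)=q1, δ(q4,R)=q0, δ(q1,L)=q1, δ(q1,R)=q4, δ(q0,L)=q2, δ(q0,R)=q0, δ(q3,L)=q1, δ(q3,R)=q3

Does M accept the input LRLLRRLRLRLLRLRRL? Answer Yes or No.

Trace: q2 -L-> q4 -R-> q0 -L-> q2 -L-> q4 -R-> q0 -R-> q0 -L-> q2 -R-> q0 -L-> q2 -R-> q0 -L-> q2 -L-> q4 -R-> q0 -L-> q2 -R-> q0 -R-> q0 -L-> q2
End state q2 is not accepting.

No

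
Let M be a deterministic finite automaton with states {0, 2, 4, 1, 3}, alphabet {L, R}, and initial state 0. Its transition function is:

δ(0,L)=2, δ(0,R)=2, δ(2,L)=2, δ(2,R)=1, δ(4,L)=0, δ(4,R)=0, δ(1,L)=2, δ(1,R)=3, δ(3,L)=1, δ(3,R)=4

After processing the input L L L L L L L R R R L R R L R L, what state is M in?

0 → 2 → 2 → 2 → 2 → 2 → 2 → 2 → 1 → 3 → 4 → 0 → 2 → 1 → 2 → 1 → 2

2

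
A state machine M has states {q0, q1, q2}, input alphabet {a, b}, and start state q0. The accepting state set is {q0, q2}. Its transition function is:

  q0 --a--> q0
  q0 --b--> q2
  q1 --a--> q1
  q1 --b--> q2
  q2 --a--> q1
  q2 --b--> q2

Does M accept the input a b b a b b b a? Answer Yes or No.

q0 → q0 → q2 → q2 → q1 → q2 → q2 → q2 → q1
End state q1 is not accepting.

No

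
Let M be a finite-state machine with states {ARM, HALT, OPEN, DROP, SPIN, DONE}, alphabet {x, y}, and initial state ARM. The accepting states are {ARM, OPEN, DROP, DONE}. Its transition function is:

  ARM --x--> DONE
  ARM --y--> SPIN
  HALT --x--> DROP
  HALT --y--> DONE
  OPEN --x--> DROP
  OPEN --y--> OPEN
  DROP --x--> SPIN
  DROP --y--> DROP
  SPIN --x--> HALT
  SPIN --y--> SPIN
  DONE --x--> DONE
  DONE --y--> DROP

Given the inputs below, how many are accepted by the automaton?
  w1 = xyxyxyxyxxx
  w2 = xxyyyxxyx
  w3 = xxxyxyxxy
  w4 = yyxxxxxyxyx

3

w1: ARM → DONE → DROP → SPIN → SPIN → HALT → DONE → DONE → DROP → SPIN → HALT → DROP  → end DROP, accepted
w2: ARM → DONE → DONE → DROP → DROP → DROP → SPIN → HALT → DONE → DONE  → end DONE, accepted
w3: ARM → DONE → DONE → DONE → DROP → SPIN → SPIN → HALT → DROP → DROP  → end DROP, accepted
w4: ARM → SPIN → SPIN → HALT → DROP → SPIN → HALT → DROP → DROP → SPIN → SPIN → HALT  → end HALT, rejected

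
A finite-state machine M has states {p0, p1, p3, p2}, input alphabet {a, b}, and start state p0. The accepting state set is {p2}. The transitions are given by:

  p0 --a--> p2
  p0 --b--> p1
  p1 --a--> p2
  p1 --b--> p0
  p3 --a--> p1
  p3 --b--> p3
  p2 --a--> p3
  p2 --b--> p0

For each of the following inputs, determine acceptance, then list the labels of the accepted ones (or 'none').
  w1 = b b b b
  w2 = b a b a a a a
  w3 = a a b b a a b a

w1: Trace: p0 -b-> p1 -b-> p0 -b-> p1 -b-> p0  → end p0, rejected
w2: Trace: p0 -b-> p1 -a-> p2 -b-> p0 -a-> p2 -a-> p3 -a-> p1 -a-> p2  → end p2, accepted
w3: Trace: p0 -a-> p2 -a-> p3 -b-> p3 -b-> p3 -a-> p1 -a-> p2 -b-> p0 -a-> p2  → end p2, accepted

w2, w3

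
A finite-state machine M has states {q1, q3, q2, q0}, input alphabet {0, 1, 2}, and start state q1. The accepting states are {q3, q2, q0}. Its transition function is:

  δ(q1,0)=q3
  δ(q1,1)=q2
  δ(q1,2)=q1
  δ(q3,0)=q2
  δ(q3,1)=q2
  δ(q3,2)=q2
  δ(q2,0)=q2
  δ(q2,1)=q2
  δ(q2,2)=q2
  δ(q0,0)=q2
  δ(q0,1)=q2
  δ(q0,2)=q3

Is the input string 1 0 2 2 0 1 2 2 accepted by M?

Yes

start at q1
read '1': q1 → q2
read '0': q2 → q2
read '2': q2 → q2
read '2': q2 → q2
read '0': q2 → q2
read '1': q2 → q2
read '2': q2 → q2
read '2': q2 → q2
End state q2 is accepting.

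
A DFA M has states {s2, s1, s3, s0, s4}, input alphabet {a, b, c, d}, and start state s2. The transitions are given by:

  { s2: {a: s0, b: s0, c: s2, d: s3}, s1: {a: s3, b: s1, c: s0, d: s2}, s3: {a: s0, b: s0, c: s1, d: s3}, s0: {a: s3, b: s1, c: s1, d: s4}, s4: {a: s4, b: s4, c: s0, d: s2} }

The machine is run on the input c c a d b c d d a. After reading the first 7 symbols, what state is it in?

s4

Trace: s2 -c-> s2 -c-> s2 -a-> s0 -d-> s4 -b-> s4 -c-> s0 -d-> s4
After 7 symbols: s4.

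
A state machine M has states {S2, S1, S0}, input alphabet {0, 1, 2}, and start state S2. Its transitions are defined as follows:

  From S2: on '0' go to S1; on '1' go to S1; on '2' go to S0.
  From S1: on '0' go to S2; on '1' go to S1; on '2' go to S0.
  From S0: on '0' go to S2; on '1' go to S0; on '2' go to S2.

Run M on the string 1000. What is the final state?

S2 → S1 → S2 → S1 → S2

S2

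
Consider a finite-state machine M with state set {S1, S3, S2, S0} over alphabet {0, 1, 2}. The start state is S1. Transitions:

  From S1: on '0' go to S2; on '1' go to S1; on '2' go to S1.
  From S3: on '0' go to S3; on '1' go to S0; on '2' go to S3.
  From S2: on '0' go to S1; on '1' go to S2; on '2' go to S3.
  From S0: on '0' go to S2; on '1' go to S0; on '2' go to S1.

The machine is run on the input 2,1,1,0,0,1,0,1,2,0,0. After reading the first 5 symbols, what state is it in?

S1

S1 → S1 → S1 → S1 → S2 → S1
After 5 symbols: S1.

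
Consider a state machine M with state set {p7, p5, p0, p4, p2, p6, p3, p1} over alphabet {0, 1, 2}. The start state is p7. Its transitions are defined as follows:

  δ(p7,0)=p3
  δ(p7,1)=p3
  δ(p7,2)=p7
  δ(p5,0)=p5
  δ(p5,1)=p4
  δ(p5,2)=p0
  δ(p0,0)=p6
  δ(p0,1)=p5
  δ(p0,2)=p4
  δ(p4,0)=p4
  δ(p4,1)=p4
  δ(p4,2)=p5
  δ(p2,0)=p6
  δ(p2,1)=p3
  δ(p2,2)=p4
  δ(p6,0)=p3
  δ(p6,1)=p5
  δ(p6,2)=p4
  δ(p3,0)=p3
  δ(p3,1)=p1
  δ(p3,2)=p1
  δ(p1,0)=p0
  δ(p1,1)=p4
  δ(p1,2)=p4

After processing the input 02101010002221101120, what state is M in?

p7 → p3 → p1 → p4 → p4 → p4 → p4 → p4 → p4 → p4 → p4 → p5 → p0 → p4 → p4 → p4 → p4 → p4 → p4 → p5 → p5

p5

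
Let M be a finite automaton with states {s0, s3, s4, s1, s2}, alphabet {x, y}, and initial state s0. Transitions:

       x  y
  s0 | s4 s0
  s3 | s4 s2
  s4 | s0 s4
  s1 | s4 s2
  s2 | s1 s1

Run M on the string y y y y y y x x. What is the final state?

s0

start at s0
read 'y': s0 → s0
read 'y': s0 → s0
read 'y': s0 → s0
read 'y': s0 → s0
read 'y': s0 → s0
read 'y': s0 → s0
read 'x': s0 → s4
read 'x': s4 → s0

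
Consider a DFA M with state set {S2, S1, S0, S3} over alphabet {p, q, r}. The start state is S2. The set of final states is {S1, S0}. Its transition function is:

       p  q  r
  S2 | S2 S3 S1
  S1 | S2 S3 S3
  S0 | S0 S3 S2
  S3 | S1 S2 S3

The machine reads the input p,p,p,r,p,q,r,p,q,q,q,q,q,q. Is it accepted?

S2 → S2 → S2 → S2 → S1 → S2 → S3 → S3 → S1 → S3 → S2 → S3 → S2 → S3 → S2
End state S2 is not accepting.

No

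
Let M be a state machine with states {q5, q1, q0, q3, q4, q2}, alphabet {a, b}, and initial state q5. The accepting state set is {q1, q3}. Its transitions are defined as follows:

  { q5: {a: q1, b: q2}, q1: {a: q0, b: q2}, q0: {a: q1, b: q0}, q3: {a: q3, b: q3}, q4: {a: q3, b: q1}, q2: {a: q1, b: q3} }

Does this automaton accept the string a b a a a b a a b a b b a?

q5 → q1 → q2 → q1 → q0 → q1 → q2 → q1 → q0 → q0 → q1 → q2 → q3 → q3
End state q3 is accepting.

Yes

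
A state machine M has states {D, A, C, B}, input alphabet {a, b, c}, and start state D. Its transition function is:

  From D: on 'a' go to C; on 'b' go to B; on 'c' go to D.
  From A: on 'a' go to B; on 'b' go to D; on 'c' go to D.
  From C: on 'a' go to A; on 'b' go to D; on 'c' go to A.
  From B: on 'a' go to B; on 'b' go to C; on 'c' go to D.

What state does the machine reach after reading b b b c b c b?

B

D → B → C → D → D → B → D → B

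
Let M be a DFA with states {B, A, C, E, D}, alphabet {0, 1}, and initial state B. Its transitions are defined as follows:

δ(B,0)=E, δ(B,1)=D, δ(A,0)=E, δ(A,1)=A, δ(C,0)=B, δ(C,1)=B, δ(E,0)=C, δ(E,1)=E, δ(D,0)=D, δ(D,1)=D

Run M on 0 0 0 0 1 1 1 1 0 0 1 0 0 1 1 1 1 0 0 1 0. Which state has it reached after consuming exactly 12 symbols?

D

start at B
read '0': B → E
read '0': E → C
read '0': C → B
read '0': B → E
read '1': E → E
read '1': E → E
read '1': E → E
read '1': E → E
read '0': E → C
read '0': C → B
read '1': B → D
read '0': D → D
After 12 symbols: D.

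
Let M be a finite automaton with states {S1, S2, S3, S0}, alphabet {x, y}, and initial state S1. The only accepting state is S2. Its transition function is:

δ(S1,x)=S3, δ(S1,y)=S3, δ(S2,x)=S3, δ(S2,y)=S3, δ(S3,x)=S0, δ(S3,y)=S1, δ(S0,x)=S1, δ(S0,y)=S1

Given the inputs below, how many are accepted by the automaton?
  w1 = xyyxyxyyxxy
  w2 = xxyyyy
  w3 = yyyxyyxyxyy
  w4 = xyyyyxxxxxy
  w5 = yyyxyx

0

w1:
  start at S1
  read 'x': S1 → S3
  read 'y': S3 → S1
  read 'y': S1 → S3
  read 'x': S3 → S0
  read 'y': S0 → S1
  read 'x': S1 → S3
  read 'y': S3 → S1
  read 'y': S1 → S3
  read 'x': S3 → S0
  read 'x': S0 → S1
  read 'y': S1 → S3
  end S3, rejected
w2:
  start at S1
  read 'x': S1 → S3
  read 'x': S3 → S0
  read 'y': S0 → S1
  read 'y': S1 → S3
  read 'y': S3 → S1
  read 'y': S1 → S3
  end S3, rejected
w3:
  start at S1
  read 'y': S1 → S3
  read 'y': S3 → S1
  read 'y': S1 → S3
  read 'x': S3 → S0
  read 'y': S0 → S1
  read 'y': S1 → S3
  read 'x': S3 → S0
  read 'y': S0 → S1
  read 'x': S1 → S3
  read 'y': S3 → S1
  read 'y': S1 → S3
  end S3, rejected
w4:
  start at S1
  read 'x': S1 → S3
  read 'y': S3 → S1
  read 'y': S1 → S3
  read 'y': S3 → S1
  read 'y': S1 → S3
  read 'x': S3 → S0
  read 'x': S0 → S1
  read 'x': S1 → S3
  read 'x': S3 → S0
  read 'x': S0 → S1
  read 'y': S1 → S3
  end S3, rejected
w5:
  start at S1
  read 'y': S1 → S3
  read 'y': S3 → S1
  read 'y': S1 → S3
  read 'x': S3 → S0
  read 'y': S0 → S1
  read 'x': S1 → S3
  end S3, rejected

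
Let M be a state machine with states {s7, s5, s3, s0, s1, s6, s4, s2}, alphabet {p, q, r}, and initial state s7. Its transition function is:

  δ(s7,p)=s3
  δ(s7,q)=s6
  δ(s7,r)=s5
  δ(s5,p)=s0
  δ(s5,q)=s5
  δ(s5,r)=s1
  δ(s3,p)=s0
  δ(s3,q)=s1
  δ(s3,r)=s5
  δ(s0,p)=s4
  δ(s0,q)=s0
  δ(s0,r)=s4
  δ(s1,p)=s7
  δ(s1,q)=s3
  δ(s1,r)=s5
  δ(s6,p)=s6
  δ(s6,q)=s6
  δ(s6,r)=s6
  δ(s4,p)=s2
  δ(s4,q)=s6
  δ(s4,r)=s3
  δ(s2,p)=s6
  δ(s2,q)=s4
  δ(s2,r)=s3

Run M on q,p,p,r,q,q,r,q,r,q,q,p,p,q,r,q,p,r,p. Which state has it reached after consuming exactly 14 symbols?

s6

start at s7
read 'q': s7 → s6
read 'p': s6 → s6
read 'p': s6 → s6
read 'r': s6 → s6
read 'q': s6 → s6
read 'q': s6 → s6
read 'r': s6 → s6
read 'q': s6 → s6
read 'r': s6 → s6
read 'q': s6 → s6
read 'q': s6 → s6
read 'p': s6 → s6
read 'p': s6 → s6
read 'q': s6 → s6
After 14 symbols: s6.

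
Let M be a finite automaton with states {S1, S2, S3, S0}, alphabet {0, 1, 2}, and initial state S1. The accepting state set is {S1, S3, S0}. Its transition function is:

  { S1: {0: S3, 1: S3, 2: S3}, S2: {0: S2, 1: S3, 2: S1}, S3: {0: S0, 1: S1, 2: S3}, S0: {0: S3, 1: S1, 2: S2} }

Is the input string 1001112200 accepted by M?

start at S1
read '1': S1 → S3
read '0': S3 → S0
read '0': S0 → S3
read '1': S3 → S1
read '1': S1 → S3
read '1': S3 → S1
read '2': S1 → S3
read '2': S3 → S3
read '0': S3 → S0
read '0': S0 → S3
End state S3 is accepting.

Yes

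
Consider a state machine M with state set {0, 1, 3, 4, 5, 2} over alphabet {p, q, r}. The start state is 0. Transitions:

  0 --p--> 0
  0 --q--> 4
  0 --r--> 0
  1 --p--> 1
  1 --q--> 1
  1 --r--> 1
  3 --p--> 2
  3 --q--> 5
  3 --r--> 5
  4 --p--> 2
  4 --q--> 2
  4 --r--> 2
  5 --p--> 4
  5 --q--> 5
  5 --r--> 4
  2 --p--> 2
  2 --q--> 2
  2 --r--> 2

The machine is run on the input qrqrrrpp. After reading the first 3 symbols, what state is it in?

start at 0
read 'q': 0 → 4
read 'r': 4 → 2
read 'q': 2 → 2
After 3 symbols: 2.

2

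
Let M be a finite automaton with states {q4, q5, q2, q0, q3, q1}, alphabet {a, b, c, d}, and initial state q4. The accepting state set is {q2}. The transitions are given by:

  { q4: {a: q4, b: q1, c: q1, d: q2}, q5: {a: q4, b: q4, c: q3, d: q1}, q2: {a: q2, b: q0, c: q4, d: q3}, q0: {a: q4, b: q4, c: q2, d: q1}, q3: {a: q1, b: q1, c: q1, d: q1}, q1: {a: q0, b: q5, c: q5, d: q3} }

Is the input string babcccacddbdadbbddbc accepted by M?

q4 → q1 → q0 → q4 → q1 → q5 → q3 → q1 → q5 → q1 → q3 → q1 → q3 → q1 → q3 → q1 → q5 → q1 → q3 → q1 → q5
End state q5 is not accepting.

No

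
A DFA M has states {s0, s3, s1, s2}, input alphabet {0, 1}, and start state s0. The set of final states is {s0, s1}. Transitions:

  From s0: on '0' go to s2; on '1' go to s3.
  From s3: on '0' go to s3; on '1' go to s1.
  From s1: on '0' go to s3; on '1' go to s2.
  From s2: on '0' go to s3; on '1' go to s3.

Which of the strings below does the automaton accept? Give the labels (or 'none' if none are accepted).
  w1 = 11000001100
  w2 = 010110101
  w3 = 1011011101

w2, w3

w1:
  start at s0
  read '1': s0 → s3
  read '1': s3 → s1
  read '0': s1 → s3
  read '0': s3 → s3
  read '0': s3 → s3
  read '0': s3 → s3
  read '0': s3 → s3
  read '1': s3 → s1
  read '1': s1 → s2
  read '0': s2 → s3
  read '0': s3 → s3
  end s3, rejected
w2:
  start at s0
  read '0': s0 → s2
  read '1': s2 → s3
  read '0': s3 → s3
  read '1': s3 → s1
  read '1': s1 → s2
  read '0': s2 → s3
  read '1': s3 → s1
  read '0': s1 → s3
  read '1': s3 → s1
  end s1, accepted
w3:
  start at s0
  read '1': s0 → s3
  read '0': s3 → s3
  read '1': s3 → s1
  read '1': s1 → s2
  read '0': s2 → s3
  read '1': s3 → s1
  read '1': s1 → s2
  read '1': s2 → s3
  read '0': s3 → s3
  read '1': s3 → s1
  end s1, accepted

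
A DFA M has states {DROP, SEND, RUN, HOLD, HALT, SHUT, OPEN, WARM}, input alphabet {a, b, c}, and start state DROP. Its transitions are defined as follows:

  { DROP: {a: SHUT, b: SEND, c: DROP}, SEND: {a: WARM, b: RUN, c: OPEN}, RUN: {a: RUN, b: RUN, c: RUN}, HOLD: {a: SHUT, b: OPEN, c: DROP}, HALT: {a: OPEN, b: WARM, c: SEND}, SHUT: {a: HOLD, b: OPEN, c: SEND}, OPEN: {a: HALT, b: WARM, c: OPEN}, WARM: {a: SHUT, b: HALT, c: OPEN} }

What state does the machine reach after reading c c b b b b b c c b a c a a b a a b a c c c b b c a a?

start at DROP
read 'c': DROP → DROP
read 'c': DROP → DROP
read 'b': DROP → SEND
read 'b': SEND → RUN
read 'b': RUN → RUN
read 'b': RUN → RUN
read 'b': RUN → RUN
read 'c': RUN → RUN
read 'c': RUN → RUN
read 'b': RUN → RUN
read 'a': RUN → RUN
read 'c': RUN → RUN
read 'a': RUN → RUN
read 'a': RUN → RUN
read 'b': RUN → RUN
read 'a': RUN → RUN
read 'a': RUN → RUN
read 'b': RUN → RUN
read 'a': RUN → RUN
read 'c': RUN → RUN
read 'c': RUN → RUN
read 'c': RUN → RUN
read 'b': RUN → RUN
read 'b': RUN → RUN
read 'c': RUN → RUN
read 'a': RUN → RUN
read 'a': RUN → RUN

RUN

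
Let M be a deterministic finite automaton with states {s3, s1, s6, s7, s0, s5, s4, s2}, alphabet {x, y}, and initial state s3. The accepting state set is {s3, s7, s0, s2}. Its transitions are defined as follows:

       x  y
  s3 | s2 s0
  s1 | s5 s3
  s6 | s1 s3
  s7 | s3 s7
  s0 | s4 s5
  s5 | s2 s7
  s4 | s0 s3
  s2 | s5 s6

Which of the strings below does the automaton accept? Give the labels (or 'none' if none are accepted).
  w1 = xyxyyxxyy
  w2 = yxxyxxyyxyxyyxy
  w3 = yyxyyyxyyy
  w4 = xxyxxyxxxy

w1, w2

w1:
  start at s3
  read 'x': s3 → s2
  read 'y': s2 → s6
  read 'x': s6 → s1
  read 'y': s1 → s3
  read 'y': s3 → s0
  read 'x': s0 → s4
  read 'x': s4 → s0
  read 'y': s0 → s5
  read 'y': s5 → s7
  end s7, accepted
w2:
  start at s3
  read 'y': s3 → s0
  read 'x': s0 → s4
  read 'x': s4 → s0
  read 'y': s0 → s5
  read 'x': s5 → s2
  read 'x': s2 → s5
  read 'y': s5 → s7
  read 'y': s7 → s7
  read 'x': s7 → s3
  read 'y': s3 → s0
  read 'x': s0 → s4
  read 'y': s4 → s3
  read 'y': s3 → s0
  read 'x': s0 → s4
  read 'y': s4 → s3
  end s3, accepted
w3:
  start at s3
  read 'y': s3 → s0
  read 'y': s0 → s5
  read 'x': s5 → s2
  read 'y': s2 → s6
  read 'y': s6 → s3
  read 'y': s3 → s0
  read 'x': s0 → s4
  read 'y': s4 → s3
  read 'y': s3 → s0
  read 'y': s0 → s5
  end s5, rejected
w4:
  start at s3
  read 'x': s3 → s2
  read 'x': s2 → s5
  read 'y': s5 → s7
  read 'x': s7 → s3
  read 'x': s3 → s2
  read 'y': s2 → s6
  read 'x': s6 → s1
  read 'x': s1 → s5
  read 'x': s5 → s2
  read 'y': s2 → s6
  end s6, rejected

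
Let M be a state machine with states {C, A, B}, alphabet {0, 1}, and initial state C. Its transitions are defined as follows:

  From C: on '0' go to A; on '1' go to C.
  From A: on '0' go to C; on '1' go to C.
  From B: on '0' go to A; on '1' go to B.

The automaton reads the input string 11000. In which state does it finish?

A

Trace: C -1-> C -1-> C -0-> A -0-> C -0-> A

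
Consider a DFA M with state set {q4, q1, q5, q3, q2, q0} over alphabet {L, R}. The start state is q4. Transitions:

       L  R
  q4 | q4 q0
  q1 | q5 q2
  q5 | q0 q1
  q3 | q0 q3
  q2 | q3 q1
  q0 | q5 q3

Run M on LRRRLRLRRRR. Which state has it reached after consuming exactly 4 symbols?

Trace: q4 -L-> q4 -R-> q0 -R-> q3 -R-> q3
After 4 symbols: q3.

q3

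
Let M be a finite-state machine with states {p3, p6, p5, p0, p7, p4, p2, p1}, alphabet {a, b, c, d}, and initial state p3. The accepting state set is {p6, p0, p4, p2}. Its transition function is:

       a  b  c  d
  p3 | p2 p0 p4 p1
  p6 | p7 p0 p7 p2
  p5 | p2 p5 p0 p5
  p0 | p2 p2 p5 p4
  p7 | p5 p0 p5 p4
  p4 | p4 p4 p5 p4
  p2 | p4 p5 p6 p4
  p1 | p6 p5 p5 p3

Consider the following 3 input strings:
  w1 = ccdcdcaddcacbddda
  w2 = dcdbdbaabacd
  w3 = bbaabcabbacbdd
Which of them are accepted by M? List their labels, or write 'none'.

w1, w3

w1: Trace: p3 -c-> p4 -c-> p5 -d-> p5 -c-> p0 -d-> p4 -c-> p5 -a-> p2 -d-> p4 -d-> p4 -c-> p5 -a-> p2 -c-> p6 -b-> p0 -d-> p4 -d-> p4 -d-> p4 -a-> p4  → end p4, accepted
w2: Trace: p3 -d-> p1 -c-> p5 -d-> p5 -b-> p5 -d-> p5 -b-> p5 -a-> p2 -a-> p4 -b-> p4 -a-> p4 -c-> p5 -d-> p5  → end p5, rejected
w3: Trace: p3 -b-> p0 -b-> p2 -a-> p4 -a-> p4 -b-> p4 -c-> p5 -a-> p2 -b-> p5 -b-> p5 -a-> p2 -c-> p6 -b-> p0 -d-> p4 -d-> p4  → end p4, accepted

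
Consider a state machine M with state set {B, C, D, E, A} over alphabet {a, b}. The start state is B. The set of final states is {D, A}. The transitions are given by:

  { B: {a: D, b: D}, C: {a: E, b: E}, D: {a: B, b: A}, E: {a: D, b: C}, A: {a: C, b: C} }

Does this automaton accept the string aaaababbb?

B → D → B → D → B → D → B → D → A → C
End state C is not accepting.

No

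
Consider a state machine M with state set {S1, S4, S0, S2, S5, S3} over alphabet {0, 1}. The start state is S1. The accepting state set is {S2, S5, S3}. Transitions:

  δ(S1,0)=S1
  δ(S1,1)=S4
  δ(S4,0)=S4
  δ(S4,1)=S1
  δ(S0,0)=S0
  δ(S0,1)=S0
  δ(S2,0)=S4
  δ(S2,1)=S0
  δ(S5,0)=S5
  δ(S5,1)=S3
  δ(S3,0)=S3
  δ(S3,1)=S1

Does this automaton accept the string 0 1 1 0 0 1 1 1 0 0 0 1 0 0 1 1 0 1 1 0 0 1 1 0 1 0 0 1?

No

start at S1
read '0': S1 → S1
read '1': S1 → S4
read '1': S4 → S1
read '0': S1 → S1
read '0': S1 → S1
read '1': S1 → S4
read '1': S4 → S1
read '1': S1 → S4
read '0': S4 → S4
read '0': S4 → S4
read '0': S4 → S4
read '1': S4 → S1
read '0': S1 → S1
read '0': S1 → S1
read '1': S1 → S4
read '1': S4 → S1
read '0': S1 → S1
read '1': S1 → S4
read '1': S4 → S1
read '0': S1 → S1
read '0': S1 → S1
read '1': S1 → S4
read '1': S4 → S1
read '0': S1 → S1
read '1': S1 → S4
read '0': S4 → S4
read '0': S4 → S4
read '1': S4 → S1
End state S1 is not accepting.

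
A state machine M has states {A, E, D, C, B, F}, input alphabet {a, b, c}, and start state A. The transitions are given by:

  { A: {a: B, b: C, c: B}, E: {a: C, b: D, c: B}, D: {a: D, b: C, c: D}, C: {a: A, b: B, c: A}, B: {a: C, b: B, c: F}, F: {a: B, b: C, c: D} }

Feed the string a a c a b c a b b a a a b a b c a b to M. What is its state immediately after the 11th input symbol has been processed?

A

start at A
read 'a': A → B
read 'a': B → C
read 'c': C → A
read 'a': A → B
read 'b': B → B
read 'c': B → F
read 'a': F → B
read 'b': B → B
read 'b': B → B
read 'a': B → C
read 'a': C → A
After 11 symbols: A.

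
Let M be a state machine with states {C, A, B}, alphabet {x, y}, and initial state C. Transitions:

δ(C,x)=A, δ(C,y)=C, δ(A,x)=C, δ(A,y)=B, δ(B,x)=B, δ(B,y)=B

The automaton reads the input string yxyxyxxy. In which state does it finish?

B

Trace: C -y-> C -x-> A -y-> B -x-> B -y-> B -x-> B -x-> B -y-> B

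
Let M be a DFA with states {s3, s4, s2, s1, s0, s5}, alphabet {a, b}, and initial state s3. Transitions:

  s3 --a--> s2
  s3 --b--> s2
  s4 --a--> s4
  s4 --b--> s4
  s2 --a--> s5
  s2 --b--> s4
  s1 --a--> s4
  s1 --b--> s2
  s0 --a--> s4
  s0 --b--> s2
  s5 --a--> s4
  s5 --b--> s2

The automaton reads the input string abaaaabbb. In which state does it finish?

s4

s3 → s2 → s4 → s4 → s4 → s4 → s4 → s4 → s4 → s4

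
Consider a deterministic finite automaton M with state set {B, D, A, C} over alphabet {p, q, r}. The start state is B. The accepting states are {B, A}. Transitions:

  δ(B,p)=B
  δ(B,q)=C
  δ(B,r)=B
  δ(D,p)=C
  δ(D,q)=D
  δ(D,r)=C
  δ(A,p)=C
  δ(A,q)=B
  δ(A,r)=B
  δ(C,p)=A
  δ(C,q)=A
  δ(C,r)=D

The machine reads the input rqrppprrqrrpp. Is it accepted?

Yes

start at B
read 'r': B → B
read 'q': B → C
read 'r': C → D
read 'p': D → C
read 'p': C → A
read 'p': A → C
read 'r': C → D
read 'r': D → C
read 'q': C → A
read 'r': A → B
read 'r': B → B
read 'p': B → B
read 'p': B → B
End state B is accepting.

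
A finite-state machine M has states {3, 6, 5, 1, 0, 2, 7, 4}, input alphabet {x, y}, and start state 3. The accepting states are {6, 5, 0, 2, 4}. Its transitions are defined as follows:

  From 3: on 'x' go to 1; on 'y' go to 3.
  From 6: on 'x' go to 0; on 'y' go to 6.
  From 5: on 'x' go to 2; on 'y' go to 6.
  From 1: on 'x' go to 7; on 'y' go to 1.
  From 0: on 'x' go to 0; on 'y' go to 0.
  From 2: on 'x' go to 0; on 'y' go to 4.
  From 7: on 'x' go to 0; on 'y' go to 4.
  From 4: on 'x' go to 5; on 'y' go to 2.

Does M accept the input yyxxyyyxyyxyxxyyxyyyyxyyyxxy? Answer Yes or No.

3 → 3 → 3 → 1 → 7 → 4 → 2 → 4 → 5 → 6 → 6 → 0 → 0 → 0 → 0 → 0 → 0 → 0 → 0 → 0 → 0 → 0 → 0 → 0 → 0 → 0 → 0 → 0 → 0
End state 0 is accepting.

Yes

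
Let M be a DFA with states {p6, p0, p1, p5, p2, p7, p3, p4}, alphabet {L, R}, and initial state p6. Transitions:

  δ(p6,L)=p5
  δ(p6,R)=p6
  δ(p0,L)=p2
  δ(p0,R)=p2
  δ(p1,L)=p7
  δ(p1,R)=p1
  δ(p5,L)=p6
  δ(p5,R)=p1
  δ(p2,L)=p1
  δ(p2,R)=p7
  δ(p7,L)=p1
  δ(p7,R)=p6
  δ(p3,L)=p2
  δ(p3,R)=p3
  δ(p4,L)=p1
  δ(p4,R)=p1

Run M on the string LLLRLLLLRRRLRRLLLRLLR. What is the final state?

p1

p6 → p5 → p6 → p5 → p1 → p7 → p1 → p7 → p1 → p1 → p1 → p1 → p7 → p6 → p6 → p5 → p6 → p5 → p1 → p7 → p1 → p1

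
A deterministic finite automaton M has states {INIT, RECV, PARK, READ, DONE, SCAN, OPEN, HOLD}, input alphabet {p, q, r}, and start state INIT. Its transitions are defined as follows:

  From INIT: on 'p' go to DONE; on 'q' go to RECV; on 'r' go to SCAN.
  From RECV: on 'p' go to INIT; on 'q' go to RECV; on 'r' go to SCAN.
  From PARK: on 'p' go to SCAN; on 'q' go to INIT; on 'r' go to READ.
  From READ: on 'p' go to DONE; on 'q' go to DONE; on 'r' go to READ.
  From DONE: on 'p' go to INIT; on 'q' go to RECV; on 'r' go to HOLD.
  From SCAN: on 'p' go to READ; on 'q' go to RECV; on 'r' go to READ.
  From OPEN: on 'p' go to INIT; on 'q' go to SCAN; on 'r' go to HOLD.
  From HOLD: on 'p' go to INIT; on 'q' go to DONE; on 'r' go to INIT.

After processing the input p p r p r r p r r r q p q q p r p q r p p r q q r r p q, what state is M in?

RECV

start at INIT
read 'p': INIT → DONE
read 'p': DONE → INIT
read 'r': INIT → SCAN
read 'p': SCAN → READ
read 'r': READ → READ
read 'r': READ → READ
read 'p': READ → DONE
read 'r': DONE → HOLD
read 'r': HOLD → INIT
read 'r': INIT → SCAN
read 'q': SCAN → RECV
read 'p': RECV → INIT
read 'q': INIT → RECV
read 'q': RECV → RECV
read 'p': RECV → INIT
read 'r': INIT → SCAN
read 'p': SCAN → READ
read 'q': READ → DONE
read 'r': DONE → HOLD
read 'p': HOLD → INIT
read 'p': INIT → DONE
read 'r': DONE → HOLD
read 'q': HOLD → DONE
read 'q': DONE → RECV
read 'r': RECV → SCAN
read 'r': SCAN → READ
read 'p': READ → DONE
read 'q': DONE → RECV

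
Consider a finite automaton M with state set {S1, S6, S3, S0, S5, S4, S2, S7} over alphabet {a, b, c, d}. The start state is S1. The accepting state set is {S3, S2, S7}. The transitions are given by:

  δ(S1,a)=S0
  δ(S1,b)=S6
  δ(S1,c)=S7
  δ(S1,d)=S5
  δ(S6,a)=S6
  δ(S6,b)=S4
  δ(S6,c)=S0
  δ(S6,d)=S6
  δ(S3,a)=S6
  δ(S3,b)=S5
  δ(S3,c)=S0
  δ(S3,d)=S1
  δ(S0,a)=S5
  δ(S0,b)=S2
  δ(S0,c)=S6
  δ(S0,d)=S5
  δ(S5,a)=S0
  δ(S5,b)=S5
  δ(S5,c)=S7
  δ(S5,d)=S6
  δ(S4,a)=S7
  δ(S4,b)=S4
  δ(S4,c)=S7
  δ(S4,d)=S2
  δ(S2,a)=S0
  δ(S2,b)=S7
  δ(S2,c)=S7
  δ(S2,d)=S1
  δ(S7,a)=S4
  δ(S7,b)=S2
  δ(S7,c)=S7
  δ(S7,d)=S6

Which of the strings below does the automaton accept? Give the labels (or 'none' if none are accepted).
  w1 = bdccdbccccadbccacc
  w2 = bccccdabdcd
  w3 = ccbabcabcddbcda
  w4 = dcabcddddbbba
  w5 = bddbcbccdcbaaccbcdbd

w1: Trace: S1 -b-> S6 -d-> S6 -c-> S0 -c-> S6 -d-> S6 -b-> S4 -c-> S7 -c-> S7 -c-> S7 -c-> S7 -a-> S4 -d-> S2 -b-> S7 -c-> S7 -c-> S7 -a-> S4 -c-> S7 -c-> S7  → end S7, accepted
w2: Trace: S1 -b-> S6 -c-> S0 -c-> S6 -c-> S0 -c-> S6 -d-> S6 -a-> S6 -b-> S4 -d-> S2 -c-> S7 -d-> S6  → end S6, rejected
w3: Trace: S1 -c-> S7 -c-> S7 -b-> S2 -a-> S0 -b-> S2 -c-> S7 -a-> S4 -b-> S4 -c-> S7 -d-> S6 -d-> S6 -b-> S4 -c-> S7 -d-> S6 -a-> S6  → end S6, rejected
w4: Trace: S1 -d-> S5 -c-> S7 -a-> S4 -b-> S4 -c-> S7 -d-> S6 -d-> S6 -d-> S6 -d-> S6 -b-> S4 -b-> S4 -b-> S4 -a-> S7  → end S7, accepted
w5: Trace: S1 -b-> S6 -d-> S6 -d-> S6 -b-> S4 -c-> S7 -b-> S2 -c-> S7 -c-> S7 -d-> S6 -c-> S0 -b-> S2 -a-> S0 -a-> S5 -c-> S7 -c-> S7 -b-> S2 -c-> S7 -d-> S6 -b-> S4 -d-> S2  → end S2, accepted

w1, w4, w5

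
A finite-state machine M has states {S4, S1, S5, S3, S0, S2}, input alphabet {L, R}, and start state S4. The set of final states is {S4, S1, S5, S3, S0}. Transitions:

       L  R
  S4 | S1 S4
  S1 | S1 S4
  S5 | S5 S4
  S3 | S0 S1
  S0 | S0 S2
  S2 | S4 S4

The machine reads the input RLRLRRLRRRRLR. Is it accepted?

S4 → S4 → S1 → S4 → S1 → S4 → S4 → S1 → S4 → S4 → S4 → S4 → S1 → S4
End state S4 is accepting.

Yes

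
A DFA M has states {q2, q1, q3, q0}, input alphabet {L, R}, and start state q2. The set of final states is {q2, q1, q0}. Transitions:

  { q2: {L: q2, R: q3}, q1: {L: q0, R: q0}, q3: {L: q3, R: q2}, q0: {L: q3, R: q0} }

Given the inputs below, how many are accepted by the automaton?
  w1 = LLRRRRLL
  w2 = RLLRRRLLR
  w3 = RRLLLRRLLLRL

w1:
  start at q2
  read 'L': q2 → q2
  read 'L': q2 → q2
  read 'R': q2 → q3
  read 'R': q3 → q2
  read 'R': q2 → q3
  read 'R': q3 → q2
  read 'L': q2 → q2
  read 'L': q2 → q2
  end q2, accepted
w2:
  start at q2
  read 'R': q2 → q3
  read 'L': q3 → q3
  read 'L': q3 → q3
  read 'R': q3 → q2
  read 'R': q2 → q3
  read 'R': q3 → q2
  read 'L': q2 → q2
  read 'L': q2 → q2
  read 'R': q2 → q3
  end q3, rejected
w3:
  start at q2
  read 'R': q2 → q3
  read 'R': q3 → q2
  read 'L': q2 → q2
  read 'L': q2 → q2
  read 'L': q2 → q2
  read 'R': q2 → q3
  read 'R': q3 → q2
  read 'L': q2 → q2
  read 'L': q2 → q2
  read 'L': q2 → q2
  read 'R': q2 → q3
  read 'L': q3 → q3
  end q3, rejected

1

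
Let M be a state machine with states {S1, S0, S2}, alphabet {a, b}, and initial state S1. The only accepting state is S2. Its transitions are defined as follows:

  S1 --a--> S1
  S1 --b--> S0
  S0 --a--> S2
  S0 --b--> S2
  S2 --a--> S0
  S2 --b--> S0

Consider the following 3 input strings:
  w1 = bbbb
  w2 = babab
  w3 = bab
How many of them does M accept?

w1:
  start at S1
  read 'b': S1 → S0
  read 'b': S0 → S2
  read 'b': S2 → S0
  read 'b': S0 → S2
  end S2, accepted
w2:
  start at S1
  read 'b': S1 → S0
  read 'a': S0 → S2
  read 'b': S2 → S0
  read 'a': S0 → S2
  read 'b': S2 → S0
  end S0, rejected
w3:
  start at S1
  read 'b': S1 → S0
  read 'a': S0 → S2
  read 'b': S2 → S0
  end S0, rejected

1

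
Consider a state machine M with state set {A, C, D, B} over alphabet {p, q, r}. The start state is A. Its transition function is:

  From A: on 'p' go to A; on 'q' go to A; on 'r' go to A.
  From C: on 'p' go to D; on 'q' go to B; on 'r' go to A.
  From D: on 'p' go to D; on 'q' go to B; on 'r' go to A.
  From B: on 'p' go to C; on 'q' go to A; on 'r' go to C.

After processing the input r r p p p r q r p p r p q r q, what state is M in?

A

A → A → A → A → A → A → A → A → A → A → A → A → A → A → A → A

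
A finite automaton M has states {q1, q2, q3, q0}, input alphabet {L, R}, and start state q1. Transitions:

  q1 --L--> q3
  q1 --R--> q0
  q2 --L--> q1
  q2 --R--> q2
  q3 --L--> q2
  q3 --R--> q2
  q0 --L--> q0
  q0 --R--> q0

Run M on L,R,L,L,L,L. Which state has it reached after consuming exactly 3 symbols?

start at q1
read 'L': q1 → q3
read 'R': q3 → q2
read 'L': q2 → q1
After 3 symbols: q1.

q1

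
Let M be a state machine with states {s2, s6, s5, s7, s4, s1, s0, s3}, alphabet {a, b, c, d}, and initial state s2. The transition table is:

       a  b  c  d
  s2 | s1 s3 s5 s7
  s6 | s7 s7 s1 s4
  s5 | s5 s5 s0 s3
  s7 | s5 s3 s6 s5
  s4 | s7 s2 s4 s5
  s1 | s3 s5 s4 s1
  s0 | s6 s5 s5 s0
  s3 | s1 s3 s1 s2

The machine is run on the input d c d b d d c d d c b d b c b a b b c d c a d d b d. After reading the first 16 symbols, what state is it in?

s5

Trace: s2 -d-> s7 -c-> s6 -d-> s4 -b-> s2 -d-> s7 -d-> s5 -c-> s0 -d-> s0 -d-> s0 -c-> s5 -b-> s5 -d-> s3 -b-> s3 -c-> s1 -b-> s5 -a-> s5
After 16 symbols: s5.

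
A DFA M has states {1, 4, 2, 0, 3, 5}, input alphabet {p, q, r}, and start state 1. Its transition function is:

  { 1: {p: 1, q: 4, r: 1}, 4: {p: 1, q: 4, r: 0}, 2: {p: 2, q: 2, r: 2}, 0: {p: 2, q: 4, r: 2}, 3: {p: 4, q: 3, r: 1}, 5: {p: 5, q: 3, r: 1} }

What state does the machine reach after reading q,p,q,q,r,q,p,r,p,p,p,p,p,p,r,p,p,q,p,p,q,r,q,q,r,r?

1 → 4 → 1 → 4 → 4 → 0 → 4 → 1 → 1 → 1 → 1 → 1 → 1 → 1 → 1 → 1 → 1 → 1 → 4 → 1 → 1 → 4 → 0 → 4 → 4 → 0 → 2

2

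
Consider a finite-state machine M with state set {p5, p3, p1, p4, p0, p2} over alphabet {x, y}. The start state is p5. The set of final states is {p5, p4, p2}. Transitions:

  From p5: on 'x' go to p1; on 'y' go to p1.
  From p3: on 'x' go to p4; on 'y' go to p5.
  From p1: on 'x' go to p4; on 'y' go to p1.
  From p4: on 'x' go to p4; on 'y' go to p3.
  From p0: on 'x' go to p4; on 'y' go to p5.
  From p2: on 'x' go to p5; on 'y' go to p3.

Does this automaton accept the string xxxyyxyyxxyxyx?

Yes

p5 → p1 → p4 → p4 → p3 → p5 → p1 → p1 → p1 → p4 → p4 → p3 → p4 → p3 → p4
End state p4 is accepting.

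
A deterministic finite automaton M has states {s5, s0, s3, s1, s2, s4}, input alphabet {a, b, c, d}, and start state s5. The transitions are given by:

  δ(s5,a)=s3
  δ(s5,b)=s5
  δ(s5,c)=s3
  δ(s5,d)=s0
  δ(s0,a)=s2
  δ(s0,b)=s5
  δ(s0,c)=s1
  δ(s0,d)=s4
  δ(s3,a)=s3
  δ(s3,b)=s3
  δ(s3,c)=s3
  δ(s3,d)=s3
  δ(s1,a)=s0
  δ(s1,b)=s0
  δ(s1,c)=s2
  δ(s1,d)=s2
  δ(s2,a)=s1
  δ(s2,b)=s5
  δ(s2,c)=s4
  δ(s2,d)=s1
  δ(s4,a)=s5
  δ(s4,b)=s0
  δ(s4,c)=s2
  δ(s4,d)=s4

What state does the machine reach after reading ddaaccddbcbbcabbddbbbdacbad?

start at s5
read 'd': s5 → s0
read 'd': s0 → s4
read 'a': s4 → s5
read 'a': s5 → s3
read 'c': s3 → s3
read 'c': s3 → s3
read 'd': s3 → s3
read 'd': s3 → s3
read 'b': s3 → s3
read 'c': s3 → s3
read 'b': s3 → s3
read 'b': s3 → s3
read 'c': s3 → s3
read 'a': s3 → s3
read 'b': s3 → s3
read 'b': s3 → s3
read 'd': s3 → s3
read 'd': s3 → s3
read 'b': s3 → s3
read 'b': s3 → s3
read 'b': s3 → s3
read 'd': s3 → s3
read 'a': s3 → s3
read 'c': s3 → s3
read 'b': s3 → s3
read 'a': s3 → s3
read 'd': s3 → s3

s3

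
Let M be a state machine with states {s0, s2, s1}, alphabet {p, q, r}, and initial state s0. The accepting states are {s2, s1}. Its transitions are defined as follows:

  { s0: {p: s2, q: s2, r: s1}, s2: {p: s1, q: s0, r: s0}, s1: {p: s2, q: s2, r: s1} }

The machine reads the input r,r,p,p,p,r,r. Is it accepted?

Yes

Trace: s0 -r-> s1 -r-> s1 -p-> s2 -p-> s1 -p-> s2 -r-> s0 -r-> s1
End state s1 is accepting.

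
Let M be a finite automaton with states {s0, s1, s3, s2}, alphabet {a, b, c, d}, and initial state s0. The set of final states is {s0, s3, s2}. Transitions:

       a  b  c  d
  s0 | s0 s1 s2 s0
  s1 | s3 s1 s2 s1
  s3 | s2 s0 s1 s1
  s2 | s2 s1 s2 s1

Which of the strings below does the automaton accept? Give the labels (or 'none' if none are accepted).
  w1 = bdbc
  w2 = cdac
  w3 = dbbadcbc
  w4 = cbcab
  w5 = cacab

w1, w3

w1: s0 → s1 → s1 → s1 → s2  → end s2, accepted
w2: s0 → s2 → s1 → s3 → s1  → end s1, rejected
w3: s0 → s0 → s1 → s1 → s3 → s1 → s2 → s1 → s2  → end s2, accepted
w4: s0 → s2 → s1 → s2 → s2 → s1  → end s1, rejected
w5: s0 → s2 → s2 → s2 → s2 → s1  → end s1, rejected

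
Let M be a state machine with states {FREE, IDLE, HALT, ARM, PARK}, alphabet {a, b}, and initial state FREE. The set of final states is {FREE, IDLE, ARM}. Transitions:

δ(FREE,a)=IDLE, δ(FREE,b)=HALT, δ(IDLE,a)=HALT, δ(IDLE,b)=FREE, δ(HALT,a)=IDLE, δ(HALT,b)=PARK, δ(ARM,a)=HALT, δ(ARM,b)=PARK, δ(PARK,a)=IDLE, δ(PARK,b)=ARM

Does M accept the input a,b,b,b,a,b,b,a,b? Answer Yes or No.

Trace: FREE -a-> IDLE -b-> FREE -b-> HALT -b-> PARK -a-> IDLE -b-> FREE -b-> HALT -a-> IDLE -b-> FREE
End state FREE is accepting.

Yes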